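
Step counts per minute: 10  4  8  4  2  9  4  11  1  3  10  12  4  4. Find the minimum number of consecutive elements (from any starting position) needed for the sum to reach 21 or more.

2

add 10: running sum 10 < 21
add 4: running sum 14 < 21
add 8: shortest ending here [10, 4, 8] sum 22, len 3
add 4: shortest ending here [10, 4, 8, 4] sum 26, len 4
add 2: shortest ending here [10, 4, 8, 4, 2] sum 28, len 5
add 9: shortest ending here [8, 4, 2, 9] sum 23, len 4
add 4: shortest ending here [8, 4, 2, 9, 4] sum 27, len 5
add 11: shortest ending here [9, 4, 11] sum 24, len 3
add 1: shortest ending here [9, 4, 11, 1] sum 25, len 4
add 3: shortest ending here [9, 4, 11, 1, 3] sum 28, len 5
add 10: shortest ending here [11, 1, 3, 10] sum 25, len 4
add 12: shortest ending here [10, 12] sum 22, len 2
add 4: shortest ending here [10, 12, 4] sum 26, len 3
add 4: shortest ending here [10, 12, 4, 4] sum 30, len 4
Shortest qualifying length: 2.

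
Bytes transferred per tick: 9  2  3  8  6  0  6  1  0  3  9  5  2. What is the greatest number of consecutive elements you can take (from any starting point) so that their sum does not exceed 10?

→ 9: sum 9, len 1
→ 2 (dropped 9): sum 2, len 1
→ 3: sum 5, len 2
→ 8 (dropped 2, 3): sum 8, len 1
→ 6 (dropped 8): sum 6, len 1
→ 0: sum 6, len 2
→ 6 (dropped 6): sum 6, len 2
→ 1: sum 7, len 3
→ 0: sum 7, len 4
→ 3: sum 10, len 5
→ 9 (dropped 0, 6, 1, 0, 3): sum 9, len 1
→ 5 (dropped 9): sum 5, len 1
→ 2: sum 7, len 2
Longest length seen: 5.

5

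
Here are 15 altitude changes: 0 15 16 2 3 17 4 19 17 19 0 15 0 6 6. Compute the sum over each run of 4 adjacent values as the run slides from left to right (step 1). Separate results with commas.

[0, 15, 16, 2] → sum 33
[15, 16, 2, 3] → sum 36
[16, 2, 3, 17] → sum 38
[2, 3, 17, 4] → sum 26
[3, 17, 4, 19] → sum 43
[17, 4, 19, 17] → sum 57
[4, 19, 17, 19] → sum 59
[19, 17, 19, 0] → sum 55
[17, 19, 0, 15] → sum 51
[19, 0, 15, 0] → sum 34
[0, 15, 0, 6] → sum 21
[15, 0, 6, 6] → sum 27

33, 36, 38, 26, 43, 57, 59, 55, 51, 34, 21, 27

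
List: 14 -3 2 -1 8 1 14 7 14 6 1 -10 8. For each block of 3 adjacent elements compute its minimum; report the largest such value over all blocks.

14 -3 2 → min -3
-3 2 -1 → min -3
2 -1 8 → min -1
-1 8 1 → min -1
8 1 14 → min 1
1 14 7 → min 1
14 7 14 → min 7
7 14 6 → min 6
14 6 1 → min 1
6 1 -10 → min -10
1 -10 8 → min -10
Largest of these is 7.

7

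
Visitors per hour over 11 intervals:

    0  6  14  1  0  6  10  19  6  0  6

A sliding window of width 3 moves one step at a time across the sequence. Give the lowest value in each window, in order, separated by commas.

0, 1, 0, 0, 0, 6, 6, 0, 0

0 6 14 → min 0
6 14 1 → min 1
14 1 0 → min 0
1 0 6 → min 0
0 6 10 → min 0
6 10 19 → min 6
10 19 6 → min 6
19 6 0 → min 0
6 0 6 → min 0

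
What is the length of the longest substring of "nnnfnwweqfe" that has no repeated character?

[n] len 1
[n] len 1
[n] len 1
[n, f] len 2
[f, n] len 2
[f, n, w] len 3
[w] len 1
[w, e] len 2
[w, e, q] len 3
[w, e, q, f] len 4
[q, f, e] len 3
Longest all-distinct length: 4.

4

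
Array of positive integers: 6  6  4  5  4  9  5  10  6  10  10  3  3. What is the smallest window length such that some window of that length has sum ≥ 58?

8

add 6: running sum 6 < 58
add 6: running sum 12 < 58
add 4: running sum 16 < 58
add 5: running sum 21 < 58
add 4: running sum 25 < 58
add 9: running sum 34 < 58
add 5: running sum 39 < 58
add 10: running sum 49 < 58
add 6: running sum 55 < 58
end 9: [6, 4, 5, 4, 9, 5, 10, 6, 10] sum 59, len 9
end 10: [5, 4, 9, 5, 10, 6, 10, 10] sum 59, len 8
end 11: [5, 4, 9, 5, 10, 6, 10, 10, 3] sum 62, len 9
end 12: [4, 9, 5, 10, 6, 10, 10, 3, 3] sum 60, len 9
Shortest qualifying length: 8.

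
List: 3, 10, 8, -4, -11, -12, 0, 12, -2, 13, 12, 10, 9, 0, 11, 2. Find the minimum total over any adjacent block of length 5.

-19

(3, 10, 8, -4, -11) → sum 6
(10, 8, -4, -11, -12) → sum -9
(8, -4, -11, -12, 0) → sum -19
(-4, -11, -12, 0, 12) → sum -15
(-11, -12, 0, 12, -2) → sum -13
(-12, 0, 12, -2, 13) → sum 11
(0, 12, -2, 13, 12) → sum 35
(12, -2, 13, 12, 10) → sum 45
(-2, 13, 12, 10, 9) → sum 42
(13, 12, 10, 9, 0) → sum 44
(12, 10, 9, 0, 11) → sum 42
(10, 9, 0, 11, 2) → sum 32
Minimum of these is -19.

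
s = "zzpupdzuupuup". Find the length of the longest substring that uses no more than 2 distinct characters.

6

[z] 1 distinct, len 1
[z, z] 1 distinct, len 2
[z, z, p] 2 distinct, len 3
[p, u] 2 distinct, len 2
[p, u, p] 2 distinct, len 3
[p, d] 2 distinct, len 2
[d, z] 2 distinct, len 2
[z, u] 2 distinct, len 2
[z, u, u] 2 distinct, len 3
[u, u, p] 2 distinct, len 3
[u, u, p, u] 2 distinct, len 4
[u, u, p, u, u] 2 distinct, len 5
[u, u, p, u, u, p] 2 distinct, len 6
Longest length with ≤2 distinct: 6.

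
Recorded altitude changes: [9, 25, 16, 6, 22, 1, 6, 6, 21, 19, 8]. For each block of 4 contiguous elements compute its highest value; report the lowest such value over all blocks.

(9, 25, 16, 6) → max 25
(25, 16, 6, 22) → max 25
(16, 6, 22, 1) → max 22
(6, 22, 1, 6) → max 22
(22, 1, 6, 6) → max 22
(1, 6, 6, 21) → max 21
(6, 6, 21, 19) → max 21
(6, 21, 19, 8) → max 21
Lowest of these is 21.

21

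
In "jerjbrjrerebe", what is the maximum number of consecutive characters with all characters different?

4

[j] len 1
[j, e] len 2
[j, e, r] len 3
[e, r, j] len 3
[e, r, j, b] len 4
[j, b, r] len 3
[b, r, j] len 3
[j, r] len 2
[j, r, e] len 3
[e, r] len 2
[r, e] len 2
[r, e, b] len 3
[b, e] len 2
Longest all-distinct length: 4.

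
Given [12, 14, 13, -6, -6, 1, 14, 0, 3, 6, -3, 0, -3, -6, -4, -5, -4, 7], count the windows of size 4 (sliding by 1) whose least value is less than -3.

10

(12, 14, 13, -6) → min -6  < -3 ✓
(14, 13, -6, -6) → min -6  < -3 ✓
(13, -6, -6, 1) → min -6  < -3 ✓
(-6, -6, 1, 14) → min -6  < -3 ✓
(-6, 1, 14, 0) → min -6  < -3 ✓
(1, 14, 0, 3) → min 0
(14, 0, 3, 6) → min 0
(0, 3, 6, -3) → min -3
(3, 6, -3, 0) → min -3
(6, -3, 0, -3) → min -3
(-3, 0, -3, -6) → min -6  < -3 ✓
(0, -3, -6, -4) → min -6  < -3 ✓
(-3, -6, -4, -5) → min -6  < -3 ✓
(-6, -4, -5, -4) → min -6  < -3 ✓
(-4, -5, -4, 7) → min -5  < -3 ✓
10 windows satisfy the condition.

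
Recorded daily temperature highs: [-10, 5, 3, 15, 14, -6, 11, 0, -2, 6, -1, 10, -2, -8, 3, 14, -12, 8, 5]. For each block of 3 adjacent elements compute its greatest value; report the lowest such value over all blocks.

3

[-10, 5, 3] → max 5
[5, 3, 15] → max 15
[3, 15, 14] → max 15
[15, 14, -6] → max 15
[14, -6, 11] → max 14
[-6, 11, 0] → max 11
[11, 0, -2] → max 11
[0, -2, 6] → max 6
[-2, 6, -1] → max 6
[6, -1, 10] → max 10
[-1, 10, -2] → max 10
[10, -2, -8] → max 10
[-2, -8, 3] → max 3
[-8, 3, 14] → max 14
[3, 14, -12] → max 14
[14, -12, 8] → max 14
[-12, 8, 5] → max 8
Lowest of these is 3.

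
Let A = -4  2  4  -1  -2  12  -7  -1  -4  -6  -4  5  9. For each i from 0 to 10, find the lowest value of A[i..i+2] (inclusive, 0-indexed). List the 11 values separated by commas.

-4, -1, -2, -2, -7, -7, -7, -6, -6, -6, -4

[-4, 2, 4] → min -4
[2, 4, -1] → min -1
[4, -1, -2] → min -2
[-1, -2, 12] → min -2
[-2, 12, -7] → min -7
[12, -7, -1] → min -7
[-7, -1, -4] → min -7
[-1, -4, -6] → min -6
[-4, -6, -4] → min -6
[-6, -4, 5] → min -6
[-4, 5, 9] → min -4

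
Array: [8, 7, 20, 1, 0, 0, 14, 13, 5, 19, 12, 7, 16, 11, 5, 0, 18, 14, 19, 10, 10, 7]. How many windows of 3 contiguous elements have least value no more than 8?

17

[8, 7, 20] → min 7  ≤ 8 ✓
[7, 20, 1] → min 1  ≤ 8 ✓
[20, 1, 0] → min 0  ≤ 8 ✓
[1, 0, 0] → min 0  ≤ 8 ✓
[0, 0, 14] → min 0  ≤ 8 ✓
[0, 14, 13] → min 0  ≤ 8 ✓
[14, 13, 5] → min 5  ≤ 8 ✓
[13, 5, 19] → min 5  ≤ 8 ✓
[5, 19, 12] → min 5  ≤ 8 ✓
[19, 12, 7] → min 7  ≤ 8 ✓
[12, 7, 16] → min 7  ≤ 8 ✓
[7, 16, 11] → min 7  ≤ 8 ✓
[16, 11, 5] → min 5  ≤ 8 ✓
[11, 5, 0] → min 0  ≤ 8 ✓
[5, 0, 18] → min 0  ≤ 8 ✓
[0, 18, 14] → min 0  ≤ 8 ✓
[18, 14, 19] → min 14
[14, 19, 10] → min 10
[19, 10, 10] → min 10
[10, 10, 7] → min 7  ≤ 8 ✓
17 windows satisfy the condition.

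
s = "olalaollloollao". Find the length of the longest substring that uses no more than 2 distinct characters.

Extend right; when distinct count exceeds 2, shrink from the left:
[o] 1 distinct, len 1
[o, l] 2 distinct, len 2
[l, a] 2 distinct, len 2
[l, a, l] 2 distinct, len 3
[l, a, l, a] 2 distinct, len 4
[a, o] 2 distinct, len 2
[o, l] 2 distinct, len 2
[o, l, l] 2 distinct, len 3
[o, l, l, l] 2 distinct, len 4
[o, l, l, l, o] 2 distinct, len 5
[o, l, l, l, o, o] 2 distinct, len 6
[o, l, l, l, o, o, l] 2 distinct, len 7
[o, l, l, l, o, o, l, l] 2 distinct, len 8
[l, l, a] 2 distinct, len 3
[a, o] 2 distinct, len 2
Longest length with ≤2 distinct: 8.

8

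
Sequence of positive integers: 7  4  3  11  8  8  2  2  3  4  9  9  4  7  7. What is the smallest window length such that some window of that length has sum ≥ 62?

add 7: running sum 7 < 62
add 4: running sum 11 < 62
add 3: running sum 14 < 62
add 11: running sum 25 < 62
add 8: running sum 33 < 62
add 8: running sum 41 < 62
add 2: running sum 43 < 62
add 2: running sum 45 < 62
add 3: running sum 48 < 62
add 4: running sum 52 < 62
add 9: running sum 61 < 62
end 11: [4, 3, 11, 8, 8, 2, 2, 3, 4, 9, 9] sum 63, len 11
end 12: [3, 11, 8, 8, 2, 2, 3, 4, 9, 9, 4] sum 63, len 11
end 13: [11, 8, 8, 2, 2, 3, 4, 9, 9, 4, 7] sum 67, len 11
end 14: [8, 8, 2, 2, 3, 4, 9, 9, 4, 7, 7] sum 63, len 11
Shortest qualifying length: 11.

11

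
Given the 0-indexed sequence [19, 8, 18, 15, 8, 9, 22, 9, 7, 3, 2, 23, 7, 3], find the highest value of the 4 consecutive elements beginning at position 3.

22

Elements at indices 3..6: 15, 8, 9, 22
max(15, 8, 9, 22) = 22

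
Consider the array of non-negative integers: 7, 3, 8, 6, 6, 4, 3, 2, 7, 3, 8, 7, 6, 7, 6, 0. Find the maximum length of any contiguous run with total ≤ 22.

[7] sum 7 len 1
[7, 3] sum 10 len 2
[7, 3, 8] sum 18 len 3
[3, 8, 6] sum 17 len 3
[8, 6, 6] sum 20 len 3
[6, 6, 4] sum 16 len 3
[6, 6, 4, 3] sum 19 len 4
[6, 6, 4, 3, 2] sum 21 len 5
[6, 4, 3, 2, 7] sum 22 len 5
[4, 3, 2, 7, 3] sum 19 len 5
[2, 7, 3, 8] sum 20 len 4
[3, 8, 7] sum 18 len 3
[8, 7, 6] sum 21 len 3
[7, 6, 7] sum 20 len 3
[6, 7, 6] sum 19 len 3
[6, 7, 6, 0] sum 19 len 4
Longest length seen: 5.

5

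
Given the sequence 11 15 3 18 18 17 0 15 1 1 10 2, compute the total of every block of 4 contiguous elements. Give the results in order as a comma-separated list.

[11, 15, 3, 18] → sum 47
[15, 3, 18, 18] → sum 54
[3, 18, 18, 17] → sum 56
[18, 18, 17, 0] → sum 53
[18, 17, 0, 15] → sum 50
[17, 0, 15, 1] → sum 33
[0, 15, 1, 1] → sum 17
[15, 1, 1, 10] → sum 27
[1, 1, 10, 2] → sum 14

47, 54, 56, 53, 50, 33, 17, 27, 14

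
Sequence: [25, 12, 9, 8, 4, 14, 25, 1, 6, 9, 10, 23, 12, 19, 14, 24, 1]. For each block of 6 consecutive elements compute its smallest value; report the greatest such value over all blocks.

10

25 12 9 8 4 14 → min 4
12 9 8 4 14 25 → min 4
9 8 4 14 25 1 → min 1
8 4 14 25 1 6 → min 1
4 14 25 1 6 9 → min 1
14 25 1 6 9 10 → min 1
25 1 6 9 10 23 → min 1
1 6 9 10 23 12 → min 1
6 9 10 23 12 19 → min 6
9 10 23 12 19 14 → min 9
10 23 12 19 14 24 → min 10
23 12 19 14 24 1 → min 1
Greatest of these is 10.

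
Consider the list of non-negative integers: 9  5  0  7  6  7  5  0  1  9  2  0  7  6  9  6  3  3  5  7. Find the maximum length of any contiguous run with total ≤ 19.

6

[9] sum 9 len 1
[9, 5] sum 14 len 2
[9, 5, 0] sum 14 len 3
[5, 0, 7] sum 12 len 3
[5, 0, 7, 6] sum 18 len 4
[6, 7] sum 13 len 2
[6, 7, 5] sum 18 len 3
[6, 7, 5, 0] sum 18 len 4
[6, 7, 5, 0, 1] sum 19 len 5
[5, 0, 1, 9] sum 15 len 4
[5, 0, 1, 9, 2] sum 17 len 5
[5, 0, 1, 9, 2, 0] sum 17 len 6
[0, 1, 9, 2, 0, 7] sum 19 len 6
[2, 0, 7, 6] sum 15 len 4
[6, 9] sum 15 len 2
[9, 6] sum 15 len 2
[9, 6, 3] sum 18 len 3
[6, 3, 3] sum 12 len 3
[6, 3, 3, 5] sum 17 len 4
[3, 3, 5, 7] sum 18 len 4
Longest length seen: 6.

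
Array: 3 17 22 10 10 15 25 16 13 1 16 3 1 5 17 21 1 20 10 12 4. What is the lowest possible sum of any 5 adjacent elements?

26

[3, 17, 22, 10, 10] → sum 62
[17, 22, 10, 10, 15] → sum 74
[22, 10, 10, 15, 25] → sum 82
[10, 10, 15, 25, 16] → sum 76
[10, 15, 25, 16, 13] → sum 79
[15, 25, 16, 13, 1] → sum 70
[25, 16, 13, 1, 16] → sum 71
[16, 13, 1, 16, 3] → sum 49
[13, 1, 16, 3, 1] → sum 34
[1, 16, 3, 1, 5] → sum 26
[16, 3, 1, 5, 17] → sum 42
[3, 1, 5, 17, 21] → sum 47
[1, 5, 17, 21, 1] → sum 45
[5, 17, 21, 1, 20] → sum 64
[17, 21, 1, 20, 10] → sum 69
[21, 1, 20, 10, 12] → sum 64
[1, 20, 10, 12, 4] → sum 47
Lowest of these is 26.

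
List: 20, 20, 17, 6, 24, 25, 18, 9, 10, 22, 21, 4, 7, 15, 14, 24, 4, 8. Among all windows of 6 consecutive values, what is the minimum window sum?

(20, 20, 17, 6, 24, 25) → sum 112
(20, 17, 6, 24, 25, 18) → sum 110
(17, 6, 24, 25, 18, 9) → sum 99
(6, 24, 25, 18, 9, 10) → sum 92
(24, 25, 18, 9, 10, 22) → sum 108
(25, 18, 9, 10, 22, 21) → sum 105
(18, 9, 10, 22, 21, 4) → sum 84
(9, 10, 22, 21, 4, 7) → sum 73
(10, 22, 21, 4, 7, 15) → sum 79
(22, 21, 4, 7, 15, 14) → sum 83
(21, 4, 7, 15, 14, 24) → sum 85
(4, 7, 15, 14, 24, 4) → sum 68
(7, 15, 14, 24, 4, 8) → sum 72
Minimum of these is 68.

68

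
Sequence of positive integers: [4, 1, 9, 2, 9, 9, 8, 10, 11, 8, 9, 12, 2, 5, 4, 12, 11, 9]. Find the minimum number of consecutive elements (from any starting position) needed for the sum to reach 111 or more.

14

add 4: running sum 4 < 111
add 1: running sum 5 < 111
add 9: running sum 14 < 111
add 2: running sum 16 < 111
add 9: running sum 25 < 111
add 9: running sum 34 < 111
add 8: running sum 42 < 111
add 10: running sum 52 < 111
add 11: running sum 63 < 111
add 8: running sum 71 < 111
add 9: running sum 80 < 111
add 12: running sum 92 < 111
add 2: running sum 94 < 111
add 5: running sum 99 < 111
add 4: running sum 103 < 111
add 12: shortest ending here [1, 9, 2, 9, 9, 8, 10, 11, 8, 9, 12, 2, 5, 4, 12] sum 111, len 15
add 11: shortest ending here [2, 9, 9, 8, 10, 11, 8, 9, 12, 2, 5, 4, 12, 11] sum 112, len 14
add 9: shortest ending here [9, 9, 8, 10, 11, 8, 9, 12, 2, 5, 4, 12, 11, 9] sum 119, len 14
Shortest qualifying length: 14.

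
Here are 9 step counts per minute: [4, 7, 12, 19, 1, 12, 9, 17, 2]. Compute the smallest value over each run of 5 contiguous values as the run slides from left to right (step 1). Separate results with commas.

1, 1, 1, 1, 1

Sliding a size-5 window across the 9 values:
(4, 7, 12, 19, 1) → min 1
(7, 12, 19, 1, 12) → min 1
(12, 19, 1, 12, 9) → min 1
(19, 1, 12, 9, 17) → min 1
(1, 12, 9, 17, 2) → min 1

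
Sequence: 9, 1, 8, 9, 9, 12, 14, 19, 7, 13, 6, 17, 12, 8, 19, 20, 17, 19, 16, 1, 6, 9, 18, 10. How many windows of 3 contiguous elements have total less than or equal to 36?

(9, 1, 8) → sum 18  ≤ 36 ✓
(1, 8, 9) → sum 18  ≤ 36 ✓
(8, 9, 9) → sum 26  ≤ 36 ✓
(9, 9, 12) → sum 30  ≤ 36 ✓
(9, 12, 14) → sum 35  ≤ 36 ✓
(12, 14, 19) → sum 45
(14, 19, 7) → sum 40
(19, 7, 13) → sum 39
(7, 13, 6) → sum 26  ≤ 36 ✓
(13, 6, 17) → sum 36  ≤ 36 ✓
(6, 17, 12) → sum 35  ≤ 36 ✓
(17, 12, 8) → sum 37
(12, 8, 19) → sum 39
(8, 19, 20) → sum 47
(19, 20, 17) → sum 56
(20, 17, 19) → sum 56
(17, 19, 16) → sum 52
(19, 16, 1) → sum 36  ≤ 36 ✓
(16, 1, 6) → sum 23  ≤ 36 ✓
(1, 6, 9) → sum 16  ≤ 36 ✓
(6, 9, 18) → sum 33  ≤ 36 ✓
(9, 18, 10) → sum 37
12 windows satisfy the condition.

12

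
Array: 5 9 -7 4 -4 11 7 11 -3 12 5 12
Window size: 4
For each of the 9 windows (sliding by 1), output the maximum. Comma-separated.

(5, 9, -7, 4) → max 9
(9, -7, 4, -4) → max 9
(-7, 4, -4, 11) → max 11
(4, -4, 11, 7) → max 11
(-4, 11, 7, 11) → max 11
(11, 7, 11, -3) → max 11
(7, 11, -3, 12) → max 12
(11, -3, 12, 5) → max 12
(-3, 12, 5, 12) → max 12

9, 9, 11, 11, 11, 11, 12, 12, 12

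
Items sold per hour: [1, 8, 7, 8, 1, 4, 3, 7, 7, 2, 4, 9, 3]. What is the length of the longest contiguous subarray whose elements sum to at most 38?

8

→ 1: sum 1, len 1
→ 8: sum 9, len 2
→ 7: sum 16, len 3
→ 8: sum 24, len 4
→ 1: sum 25, len 5
→ 4: sum 29, len 6
→ 3: sum 32, len 7
→ 7 (dropped 1): sum 38, len 7
→ 7 (dropped 8): sum 37, len 7
→ 2 (dropped 7): sum 32, len 7
→ 4: sum 36, len 8
→ 9 (dropped 8): sum 37, len 8
→ 3 (dropped 1, 4): sum 35, len 7
Longest length seen: 8.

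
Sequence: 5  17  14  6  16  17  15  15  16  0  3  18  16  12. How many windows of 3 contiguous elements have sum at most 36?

5

[5, 17, 14] → sum 36  ≤ 36 ✓
[17, 14, 6] → sum 37
[14, 6, 16] → sum 36  ≤ 36 ✓
[6, 16, 17] → sum 39
[16, 17, 15] → sum 48
[17, 15, 15] → sum 47
[15, 15, 16] → sum 46
[15, 16, 0] → sum 31  ≤ 36 ✓
[16, 0, 3] → sum 19  ≤ 36 ✓
[0, 3, 18] → sum 21  ≤ 36 ✓
[3, 18, 16] → sum 37
[18, 16, 12] → sum 46
5 windows satisfy the condition.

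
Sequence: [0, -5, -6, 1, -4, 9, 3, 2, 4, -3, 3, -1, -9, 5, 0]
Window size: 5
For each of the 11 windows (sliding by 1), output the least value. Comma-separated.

-6, -6, -6, -4, -4, -3, -3, -3, -9, -9, -9

0 -5 -6 1 -4 → min -6
-5 -6 1 -4 9 → min -6
-6 1 -4 9 3 → min -6
1 -4 9 3 2 → min -4
-4 9 3 2 4 → min -4
9 3 2 4 -3 → min -3
3 2 4 -3 3 → min -3
2 4 -3 3 -1 → min -3
4 -3 3 -1 -9 → min -9
-3 3 -1 -9 5 → min -9
3 -1 -9 5 0 → min -9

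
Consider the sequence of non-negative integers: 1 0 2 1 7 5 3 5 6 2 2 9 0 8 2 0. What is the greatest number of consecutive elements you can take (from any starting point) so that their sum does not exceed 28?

add 1: [1] sum 1, len 1
add 0: [1, 0] sum 1, len 2
add 2: [1, 0, 2] sum 3, len 3
add 1: [1, 0, 2, 1] sum 4, len 4
add 7: [1, 0, 2, 1, 7] sum 11, len 5
add 5: [1, 0, 2, 1, 7, 5] sum 16, len 6
add 3: [1, 0, 2, 1, 7, 5, 3] sum 19, len 7
add 5: [1, 0, 2, 1, 7, 5, 3, 5] sum 24, len 8
add 6: [1, 7, 5, 3, 5, 6] sum 27, len 6
add 2: [7, 5, 3, 5, 6, 2] sum 28, len 6
add 2: [5, 3, 5, 6, 2, 2] sum 23, len 6
add 9: [3, 5, 6, 2, 2, 9] sum 27, len 6
add 0: [3, 5, 6, 2, 2, 9, 0] sum 27, len 7
add 8: [6, 2, 2, 9, 0, 8] sum 27, len 6
add 2: [2, 2, 9, 0, 8, 2] sum 23, len 6
add 0: [2, 2, 9, 0, 8, 2, 0] sum 23, len 7
Longest length seen: 8.

8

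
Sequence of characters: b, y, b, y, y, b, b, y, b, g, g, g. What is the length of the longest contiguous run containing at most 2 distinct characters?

9

[b] 1 distinct, len 1
[b, y] 2 distinct, len 2
[b, y, b] 2 distinct, len 3
[b, y, b, y] 2 distinct, len 4
[b, y, b, y, y] 2 distinct, len 5
[b, y, b, y, y, b] 2 distinct, len 6
[b, y, b, y, y, b, b] 2 distinct, len 7
[b, y, b, y, y, b, b, y] 2 distinct, len 8
[b, y, b, y, y, b, b, y, b] 2 distinct, len 9
[b, g] 2 distinct, len 2
[b, g, g] 2 distinct, len 3
[b, g, g, g] 2 distinct, len 4
Longest length with ≤2 distinct: 9.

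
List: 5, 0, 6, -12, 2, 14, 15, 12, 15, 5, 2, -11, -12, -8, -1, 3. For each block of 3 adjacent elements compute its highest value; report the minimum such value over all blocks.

-8

(5, 0, 6) → max 6
(0, 6, -12) → max 6
(6, -12, 2) → max 6
(-12, 2, 14) → max 14
(2, 14, 15) → max 15
(14, 15, 12) → max 15
(15, 12, 15) → max 15
(12, 15, 5) → max 15
(15, 5, 2) → max 15
(5, 2, -11) → max 5
(2, -11, -12) → max 2
(-11, -12, -8) → max -8
(-12, -8, -1) → max -1
(-8, -1, 3) → max 3
Minimum of these is -8.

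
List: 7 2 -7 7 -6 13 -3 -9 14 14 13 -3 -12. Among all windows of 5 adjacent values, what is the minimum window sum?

(7, 2, -7, 7, -6) → sum 3
(2, -7, 7, -6, 13) → sum 9
(-7, 7, -6, 13, -3) → sum 4
(7, -6, 13, -3, -9) → sum 2
(-6, 13, -3, -9, 14) → sum 9
(13, -3, -9, 14, 14) → sum 29
(-3, -9, 14, 14, 13) → sum 29
(-9, 14, 14, 13, -3) → sum 29
(14, 14, 13, -3, -12) → sum 26
Minimum of these is 2.

2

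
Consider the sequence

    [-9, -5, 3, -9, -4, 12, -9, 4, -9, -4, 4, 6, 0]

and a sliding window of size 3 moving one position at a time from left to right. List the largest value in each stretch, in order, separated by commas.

3, 3, 3, 12, 12, 12, 4, 4, 4, 6, 6

[-9, -5, 3] → max 3
[-5, 3, -9] → max 3
[3, -9, -4] → max 3
[-9, -4, 12] → max 12
[-4, 12, -9] → max 12
[12, -9, 4] → max 12
[-9, 4, -9] → max 4
[4, -9, -4] → max 4
[-9, -4, 4] → max 4
[-4, 4, 6] → max 6
[4, 6, 0] → max 6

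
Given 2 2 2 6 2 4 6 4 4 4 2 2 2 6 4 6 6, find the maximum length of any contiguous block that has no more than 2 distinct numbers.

add 2: window [2] (1 distinct), len 1
add 2: window [2, 2] (1 distinct), len 2
add 2: window [2, 2, 2] (1 distinct), len 3
add 6: window [2, 2, 2, 6] (2 distinct), len 4
add 2: window [2, 2, 2, 6, 2] (2 distinct), len 5
add 4: window [2, 4] (2 distinct), len 2
add 6: window [4, 6] (2 distinct), len 2
add 4: window [4, 6, 4] (2 distinct), len 3
add 4: window [4, 6, 4, 4] (2 distinct), len 4
add 4: window [4, 6, 4, 4, 4] (2 distinct), len 5
add 2: window [4, 4, 4, 2] (2 distinct), len 4
add 2: window [4, 4, 4, 2, 2] (2 distinct), len 5
add 2: window [4, 4, 4, 2, 2, 2] (2 distinct), len 6
add 6: window [2, 2, 2, 6] (2 distinct), len 4
add 4: window [6, 4] (2 distinct), len 2
add 6: window [6, 4, 6] (2 distinct), len 3
add 6: window [6, 4, 6, 6] (2 distinct), len 4
Longest length with ≤2 distinct: 6.

6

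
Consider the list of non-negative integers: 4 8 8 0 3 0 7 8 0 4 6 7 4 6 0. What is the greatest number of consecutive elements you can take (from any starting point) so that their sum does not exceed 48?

add 4: [4] sum 4, len 1
add 8: [4, 8] sum 12, len 2
add 8: [4, 8, 8] sum 20, len 3
add 0: [4, 8, 8, 0] sum 20, len 4
add 3: [4, 8, 8, 0, 3] sum 23, len 5
add 0: [4, 8, 8, 0, 3, 0] sum 23, len 6
add 7: [4, 8, 8, 0, 3, 0, 7] sum 30, len 7
add 8: [4, 8, 8, 0, 3, 0, 7, 8] sum 38, len 8
add 0: [4, 8, 8, 0, 3, 0, 7, 8, 0] sum 38, len 9
add 4: [4, 8, 8, 0, 3, 0, 7, 8, 0, 4] sum 42, len 10
add 6: [4, 8, 8, 0, 3, 0, 7, 8, 0, 4, 6] sum 48, len 11
add 7: [8, 0, 3, 0, 7, 8, 0, 4, 6, 7] sum 43, len 10
add 4: [8, 0, 3, 0, 7, 8, 0, 4, 6, 7, 4] sum 47, len 11
add 6: [0, 3, 0, 7, 8, 0, 4, 6, 7, 4, 6] sum 45, len 11
add 0: [0, 3, 0, 7, 8, 0, 4, 6, 7, 4, 6, 0] sum 45, len 12
Longest length seen: 12.

12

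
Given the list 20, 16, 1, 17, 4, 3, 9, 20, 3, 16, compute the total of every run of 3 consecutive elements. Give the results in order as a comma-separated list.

37, 34, 22, 24, 16, 32, 32, 39

Sliding a size-3 window across the 10 values:
[20, 16, 1] → sum 37
[16, 1, 17] → sum 34
[1, 17, 4] → sum 22
[17, 4, 3] → sum 24
[4, 3, 9] → sum 16
[3, 9, 20] → sum 32
[9, 20, 3] → sum 32
[20, 3, 16] → sum 39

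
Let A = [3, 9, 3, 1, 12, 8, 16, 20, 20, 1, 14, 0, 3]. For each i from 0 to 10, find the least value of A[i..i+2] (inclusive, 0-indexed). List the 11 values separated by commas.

3 9 3 → min 3
9 3 1 → min 1
3 1 12 → min 1
1 12 8 → min 1
12 8 16 → min 8
8 16 20 → min 8
16 20 20 → min 16
20 20 1 → min 1
20 1 14 → min 1
1 14 0 → min 0
14 0 3 → min 0

3, 1, 1, 1, 8, 8, 16, 1, 1, 0, 0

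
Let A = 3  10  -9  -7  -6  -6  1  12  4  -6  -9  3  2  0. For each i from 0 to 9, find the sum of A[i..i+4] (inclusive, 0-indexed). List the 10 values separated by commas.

-9, -18, -27, -6, 5, 5, 2, 4, -6, -10

(3, 10, -9, -7, -6) → sum -9
(10, -9, -7, -6, -6) → sum -18
(-9, -7, -6, -6, 1) → sum -27
(-7, -6, -6, 1, 12) → sum -6
(-6, -6, 1, 12, 4) → sum 5
(-6, 1, 12, 4, -6) → sum 5
(1, 12, 4, -6, -9) → sum 2
(12, 4, -6, -9, 3) → sum 4
(4, -6, -9, 3, 2) → sum -6
(-6, -9, 3, 2, 0) → sum -10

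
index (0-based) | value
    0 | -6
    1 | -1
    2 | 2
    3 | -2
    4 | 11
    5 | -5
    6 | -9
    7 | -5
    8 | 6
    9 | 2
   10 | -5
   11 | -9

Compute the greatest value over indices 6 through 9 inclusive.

6

Elements at indices 6..9: -9, -5, 6, 2
max(-9, -5, 6, 2) = 6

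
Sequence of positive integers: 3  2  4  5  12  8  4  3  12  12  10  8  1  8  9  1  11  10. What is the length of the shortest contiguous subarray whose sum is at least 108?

14

add 3: running sum 3 < 108
add 2: running sum 5 < 108
add 4: running sum 9 < 108
add 5: running sum 14 < 108
add 12: running sum 26 < 108
add 8: running sum 34 < 108
add 4: running sum 38 < 108
add 3: running sum 41 < 108
add 12: running sum 53 < 108
add 12: running sum 65 < 108
add 10: running sum 75 < 108
add 8: running sum 83 < 108
add 1: running sum 84 < 108
add 8: running sum 92 < 108
add 9: running sum 101 < 108
add 1: running sum 102 < 108
add 11: shortest ending here [4, 5, 12, 8, 4, 3, 12, 12, 10, 8, 1, 8, 9, 1, 11] sum 108, len 15
add 10: shortest ending here [12, 8, 4, 3, 12, 12, 10, 8, 1, 8, 9, 1, 11, 10] sum 109, len 14
Shortest qualifying length: 14.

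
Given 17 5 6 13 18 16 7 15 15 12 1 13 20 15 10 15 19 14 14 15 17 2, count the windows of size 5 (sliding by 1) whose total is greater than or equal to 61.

17 5 6 13 18 → sum 59
5 6 13 18 16 → sum 58
6 13 18 16 7 → sum 60
13 18 16 7 15 → sum 69  ≥ 61 ✓
18 16 7 15 15 → sum 71  ≥ 61 ✓
16 7 15 15 12 → sum 65  ≥ 61 ✓
7 15 15 12 1 → sum 50
15 15 12 1 13 → sum 56
15 12 1 13 20 → sum 61  ≥ 61 ✓
12 1 13 20 15 → sum 61  ≥ 61 ✓
1 13 20 15 10 → sum 59
13 20 15 10 15 → sum 73  ≥ 61 ✓
20 15 10 15 19 → sum 79  ≥ 61 ✓
15 10 15 19 14 → sum 73  ≥ 61 ✓
10 15 19 14 14 → sum 72  ≥ 61 ✓
15 19 14 14 15 → sum 77  ≥ 61 ✓
19 14 14 15 17 → sum 79  ≥ 61 ✓
14 14 15 17 2 → sum 62  ≥ 61 ✓
12 windows satisfy the condition.

12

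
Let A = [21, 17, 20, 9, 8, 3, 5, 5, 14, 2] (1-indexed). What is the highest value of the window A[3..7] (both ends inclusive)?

20

Elements at indices 3..7: 20, 9, 8, 3, 5
max(20, 9, 8, 3, 5) = 20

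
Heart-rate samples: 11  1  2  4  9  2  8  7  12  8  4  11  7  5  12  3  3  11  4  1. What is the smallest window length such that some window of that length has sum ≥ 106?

Extend right; whenever the sum reaches 106, record the length and shrink from the left:
add 11: running sum 11 < 106
add 1: running sum 12 < 106
add 2: running sum 14 < 106
add 4: running sum 18 < 106
add 9: running sum 27 < 106
add 2: running sum 29 < 106
add 8: running sum 37 < 106
add 7: running sum 44 < 106
add 12: running sum 56 < 106
add 8: running sum 64 < 106
add 4: running sum 68 < 106
add 11: running sum 79 < 106
add 7: running sum 86 < 106
add 5: running sum 91 < 106
add 12: running sum 103 < 106
end 15: [11, 1, 2, 4, 9, 2, 8, 7, 12, 8, 4, 11, 7, 5, 12, 3] sum 106, len 16
end 16: [11, 1, 2, 4, 9, 2, 8, 7, 12, 8, 4, 11, 7, 5, 12, 3, 3] sum 109, len 17
end 17: [4, 9, 2, 8, 7, 12, 8, 4, 11, 7, 5, 12, 3, 3, 11] sum 106, len 15
end 18: [9, 2, 8, 7, 12, 8, 4, 11, 7, 5, 12, 3, 3, 11, 4] sum 106, len 15
end 19: [9, 2, 8, 7, 12, 8, 4, 11, 7, 5, 12, 3, 3, 11, 4, 1] sum 107, len 16
Shortest qualifying length: 15.

15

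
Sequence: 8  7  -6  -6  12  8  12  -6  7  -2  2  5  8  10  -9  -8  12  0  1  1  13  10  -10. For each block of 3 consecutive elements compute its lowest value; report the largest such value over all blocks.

8

Window mins for each of the 21 positions:
(8, 7, -6) → min -6
(7, -6, -6) → min -6
(-6, -6, 12) → min -6
(-6, 12, 8) → min -6
(12, 8, 12) → min 8
(8, 12, -6) → min -6
(12, -6, 7) → min -6
(-6, 7, -2) → min -6
(7, -2, 2) → min -2
(-2, 2, 5) → min -2
(2, 5, 8) → min 2
(5, 8, 10) → min 5
(8, 10, -9) → min -9
(10, -9, -8) → min -9
(-9, -8, 12) → min -9
(-8, 12, 0) → min -8
(12, 0, 1) → min 0
(0, 1, 1) → min 0
(1, 1, 13) → min 1
(1, 13, 10) → min 1
(13, 10, -10) → min -10
Largest of these is 8.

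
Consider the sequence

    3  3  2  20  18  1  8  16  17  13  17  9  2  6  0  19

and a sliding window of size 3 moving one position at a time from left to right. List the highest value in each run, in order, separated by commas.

3, 20, 20, 20, 18, 16, 17, 17, 17, 17, 17, 9, 6, 19

Sliding a size-3 window across the 16 values:
(3, 3, 2) → max 3
(3, 2, 20) → max 20
(2, 20, 18) → max 20
(20, 18, 1) → max 20
(18, 1, 8) → max 18
(1, 8, 16) → max 16
(8, 16, 17) → max 17
(16, 17, 13) → max 17
(17, 13, 17) → max 17
(13, 17, 9) → max 17
(17, 9, 2) → max 17
(9, 2, 6) → max 9
(2, 6, 0) → max 6
(6, 0, 19) → max 19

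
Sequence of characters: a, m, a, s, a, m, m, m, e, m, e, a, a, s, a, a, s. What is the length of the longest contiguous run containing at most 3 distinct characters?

9

[a] 1 distinct, len 1
[a, m] 2 distinct, len 2
[a, m, a] 2 distinct, len 3
[a, m, a, s] 3 distinct, len 4
[a, m, a, s, a] 3 distinct, len 5
[a, m, a, s, a, m] 3 distinct, len 6
[a, m, a, s, a, m, m] 3 distinct, len 7
[a, m, a, s, a, m, m, m] 3 distinct, len 8
[a, m, m, m, e] 3 distinct, len 5
[a, m, m, m, e, m] 3 distinct, len 6
[a, m, m, m, e, m, e] 3 distinct, len 7
[a, m, m, m, e, m, e, a] 3 distinct, len 8
[a, m, m, m, e, m, e, a, a] 3 distinct, len 9
[e, a, a, s] 3 distinct, len 4
[e, a, a, s, a] 3 distinct, len 5
[e, a, a, s, a, a] 3 distinct, len 6
[e, a, a, s, a, a, s] 3 distinct, len 7
Longest length with ≤3 distinct: 9.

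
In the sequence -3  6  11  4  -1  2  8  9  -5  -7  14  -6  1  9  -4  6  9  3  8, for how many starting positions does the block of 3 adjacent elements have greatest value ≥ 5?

(-3, 6, 11) → max 11  ≥ 5 ✓
(6, 11, 4) → max 11  ≥ 5 ✓
(11, 4, -1) → max 11  ≥ 5 ✓
(4, -1, 2) → max 4
(-1, 2, 8) → max 8  ≥ 5 ✓
(2, 8, 9) → max 9  ≥ 5 ✓
(8, 9, -5) → max 9  ≥ 5 ✓
(9, -5, -7) → max 9  ≥ 5 ✓
(-5, -7, 14) → max 14  ≥ 5 ✓
(-7, 14, -6) → max 14  ≥ 5 ✓
(14, -6, 1) → max 14  ≥ 5 ✓
(-6, 1, 9) → max 9  ≥ 5 ✓
(1, 9, -4) → max 9  ≥ 5 ✓
(9, -4, 6) → max 9  ≥ 5 ✓
(-4, 6, 9) → max 9  ≥ 5 ✓
(6, 9, 3) → max 9  ≥ 5 ✓
(9, 3, 8) → max 9  ≥ 5 ✓
16 windows satisfy the condition.

16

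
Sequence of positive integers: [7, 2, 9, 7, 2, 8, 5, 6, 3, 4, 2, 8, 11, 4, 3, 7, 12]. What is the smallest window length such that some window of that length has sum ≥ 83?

add 7: running sum 7 < 83
add 2: running sum 9 < 83
add 9: running sum 18 < 83
add 7: running sum 25 < 83
add 2: running sum 27 < 83
add 8: running sum 35 < 83
add 5: running sum 40 < 83
add 6: running sum 46 < 83
add 3: running sum 49 < 83
add 4: running sum 53 < 83
add 2: running sum 55 < 83
add 8: running sum 63 < 83
add 11: running sum 74 < 83
add 4: running sum 78 < 83
add 3: running sum 81 < 83
add 7: shortest ending here [7, 2, 9, 7, 2, 8, 5, 6, 3, 4, 2, 8, 11, 4, 3, 7] sum 88, len 16
add 12: shortest ending here [9, 7, 2, 8, 5, 6, 3, 4, 2, 8, 11, 4, 3, 7, 12] sum 91, len 15
Shortest qualifying length: 15.

15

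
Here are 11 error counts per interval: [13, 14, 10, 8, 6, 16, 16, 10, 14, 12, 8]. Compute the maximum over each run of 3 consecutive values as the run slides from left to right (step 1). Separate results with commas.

14, 14, 10, 16, 16, 16, 16, 14, 14

Sliding a size-3 window across the 11 values:
[13, 14, 10] → max 14
[14, 10, 8] → max 14
[10, 8, 6] → max 10
[8, 6, 16] → max 16
[6, 16, 16] → max 16
[16, 16, 10] → max 16
[16, 10, 14] → max 16
[10, 14, 12] → max 14
[14, 12, 8] → max 14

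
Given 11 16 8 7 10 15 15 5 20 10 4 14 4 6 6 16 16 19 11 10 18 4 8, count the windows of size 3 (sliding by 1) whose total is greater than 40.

2

(11, 16, 8) → sum 35
(16, 8, 7) → sum 31
(8, 7, 10) → sum 25
(7, 10, 15) → sum 32
(10, 15, 15) → sum 40
(15, 15, 5) → sum 35
(15, 5, 20) → sum 40
(5, 20, 10) → sum 35
(20, 10, 4) → sum 34
(10, 4, 14) → sum 28
(4, 14, 4) → sum 22
(14, 4, 6) → sum 24
(4, 6, 6) → sum 16
(6, 6, 16) → sum 28
(6, 16, 16) → sum 38
(16, 16, 19) → sum 51  > 40 ✓
(16, 19, 11) → sum 46  > 40 ✓
(19, 11, 10) → sum 40
(11, 10, 18) → sum 39
(10, 18, 4) → sum 32
(18, 4, 8) → sum 30
2 windows satisfy the condition.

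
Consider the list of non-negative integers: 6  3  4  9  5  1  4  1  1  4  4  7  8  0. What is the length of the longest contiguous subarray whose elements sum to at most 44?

11

Extend to the right; shrink from the left whenever the sum exceeds 44:
[6] sum 6 len 1
[6, 3] sum 9 len 2
[6, 3, 4] sum 13 len 3
[6, 3, 4, 9] sum 22 len 4
[6, 3, 4, 9, 5] sum 27 len 5
[6, 3, 4, 9, 5, 1] sum 28 len 6
[6, 3, 4, 9, 5, 1, 4] sum 32 len 7
[6, 3, 4, 9, 5, 1, 4, 1] sum 33 len 8
[6, 3, 4, 9, 5, 1, 4, 1, 1] sum 34 len 9
[6, 3, 4, 9, 5, 1, 4, 1, 1, 4] sum 38 len 10
[6, 3, 4, 9, 5, 1, 4, 1, 1, 4, 4] sum 42 len 11
[3, 4, 9, 5, 1, 4, 1, 1, 4, 4, 7] sum 43 len 11
[9, 5, 1, 4, 1, 1, 4, 4, 7, 8] sum 44 len 10
[9, 5, 1, 4, 1, 1, 4, 4, 7, 8, 0] sum 44 len 11
Longest length seen: 11.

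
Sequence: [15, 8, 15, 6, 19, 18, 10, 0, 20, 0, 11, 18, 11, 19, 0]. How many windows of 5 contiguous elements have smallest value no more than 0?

[15, 8, 15, 6, 19] → min 6
[8, 15, 6, 19, 18] → min 6
[15, 6, 19, 18, 10] → min 6
[6, 19, 18, 10, 0] → min 0  ≤ 0 ✓
[19, 18, 10, 0, 20] → min 0  ≤ 0 ✓
[18, 10, 0, 20, 0] → min 0  ≤ 0 ✓
[10, 0, 20, 0, 11] → min 0  ≤ 0 ✓
[0, 20, 0, 11, 18] → min 0  ≤ 0 ✓
[20, 0, 11, 18, 11] → min 0  ≤ 0 ✓
[0, 11, 18, 11, 19] → min 0  ≤ 0 ✓
[11, 18, 11, 19, 0] → min 0  ≤ 0 ✓
8 windows satisfy the condition.

8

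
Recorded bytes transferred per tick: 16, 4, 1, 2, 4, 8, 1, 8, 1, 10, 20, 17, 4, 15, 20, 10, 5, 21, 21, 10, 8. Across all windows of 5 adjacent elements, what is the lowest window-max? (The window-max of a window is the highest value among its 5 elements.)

16 4 1 2 4 → max 16
4 1 2 4 8 → max 8
1 2 4 8 1 → max 8
2 4 8 1 8 → max 8
4 8 1 8 1 → max 8
8 1 8 1 10 → max 10
1 8 1 10 20 → max 20
8 1 10 20 17 → max 20
1 10 20 17 4 → max 20
10 20 17 4 15 → max 20
20 17 4 15 20 → max 20
17 4 15 20 10 → max 20
4 15 20 10 5 → max 20
15 20 10 5 21 → max 21
20 10 5 21 21 → max 21
10 5 21 21 10 → max 21
5 21 21 10 8 → max 21
Lowest of these is 8.

8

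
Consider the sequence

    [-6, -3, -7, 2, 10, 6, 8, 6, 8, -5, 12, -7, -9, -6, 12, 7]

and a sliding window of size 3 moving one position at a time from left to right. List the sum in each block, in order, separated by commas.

-6 -3 -7 → sum -16
-3 -7 2 → sum -8
-7 2 10 → sum 5
2 10 6 → sum 18
10 6 8 → sum 24
6 8 6 → sum 20
8 6 8 → sum 22
6 8 -5 → sum 9
8 -5 12 → sum 15
-5 12 -7 → sum 0
12 -7 -9 → sum -4
-7 -9 -6 → sum -22
-9 -6 12 → sum -3
-6 12 7 → sum 13

-16, -8, 5, 18, 24, 20, 22, 9, 15, 0, -4, -22, -3, 13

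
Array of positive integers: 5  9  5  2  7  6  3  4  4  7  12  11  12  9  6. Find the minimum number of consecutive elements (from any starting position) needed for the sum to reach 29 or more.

Extend right; whenever the sum reaches 29, record the length and shrink from the left:
add 5: running sum 5 < 29
add 9: running sum 14 < 29
add 5: running sum 19 < 29
add 2: running sum 21 < 29
add 7: running sum 28 < 29
end 5: [9, 5, 2, 7, 6] sum 29, len 5
end 6: [9, 5, 2, 7, 6, 3] sum 32, len 6
end 7: [9, 5, 2, 7, 6, 3, 4] sum 36, len 7
end 8: [5, 2, 7, 6, 3, 4, 4] sum 31, len 7
end 9: [7, 6, 3, 4, 4, 7] sum 31, len 6
end 10: [3, 4, 4, 7, 12] sum 30, len 5
end 11: [7, 12, 11] sum 30, len 3
end 12: [12, 11, 12] sum 35, len 3
end 13: [11, 12, 9] sum 32, len 3
end 14: [11, 12, 9, 6] sum 38, len 4
Shortest qualifying length: 3.

3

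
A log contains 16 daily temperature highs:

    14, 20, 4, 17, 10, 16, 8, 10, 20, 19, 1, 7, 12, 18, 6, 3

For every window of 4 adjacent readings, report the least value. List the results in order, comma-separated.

14 20 4 17 → min 4
20 4 17 10 → min 4
4 17 10 16 → min 4
17 10 16 8 → min 8
10 16 8 10 → min 8
16 8 10 20 → min 8
8 10 20 19 → min 8
10 20 19 1 → min 1
20 19 1 7 → min 1
19 1 7 12 → min 1
1 7 12 18 → min 1
7 12 18 6 → min 6
12 18 6 3 → min 3

4, 4, 4, 8, 8, 8, 8, 1, 1, 1, 1, 6, 3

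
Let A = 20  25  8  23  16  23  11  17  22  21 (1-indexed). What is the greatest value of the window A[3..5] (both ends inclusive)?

Elements at indices 3..5: 8, 23, 16
max(8, 23, 16) = 23

23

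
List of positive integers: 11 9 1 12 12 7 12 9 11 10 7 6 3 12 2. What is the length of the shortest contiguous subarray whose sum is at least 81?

Extend right; whenever the sum reaches 81, record the length and shrink from the left:
add 11: running sum 11 < 81
add 9: running sum 20 < 81
add 1: running sum 21 < 81
add 12: running sum 33 < 81
add 12: running sum 45 < 81
add 7: running sum 52 < 81
add 12: running sum 64 < 81
add 9: running sum 73 < 81
add 11: shortest ending here [11, 9, 1, 12, 12, 7, 12, 9, 11] sum 84, len 9
add 10: shortest ending here [9, 1, 12, 12, 7, 12, 9, 11, 10] sum 83, len 9
add 7: shortest ending here [1, 12, 12, 7, 12, 9, 11, 10, 7] sum 81, len 9
add 6: shortest ending here [12, 12, 7, 12, 9, 11, 10, 7, 6] sum 86, len 9
add 3: shortest ending here [12, 12, 7, 12, 9, 11, 10, 7, 6, 3] sum 89, len 10
add 12: shortest ending here [12, 7, 12, 9, 11, 10, 7, 6, 3, 12] sum 89, len 10
add 2: shortest ending here [12, 7, 12, 9, 11, 10, 7, 6, 3, 12, 2] sum 91, len 11
Shortest qualifying length: 9.

9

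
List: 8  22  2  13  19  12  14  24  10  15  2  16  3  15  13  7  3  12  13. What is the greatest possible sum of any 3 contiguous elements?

50

Each size-3 window and its sum:
8 22 2 → sum 32
22 2 13 → sum 37
2 13 19 → sum 34
13 19 12 → sum 44
19 12 14 → sum 45
12 14 24 → sum 50
14 24 10 → sum 48
24 10 15 → sum 49
10 15 2 → sum 27
15 2 16 → sum 33
2 16 3 → sum 21
16 3 15 → sum 34
3 15 13 → sum 31
15 13 7 → sum 35
13 7 3 → sum 23
7 3 12 → sum 22
3 12 13 → sum 28
Greatest of these is 50.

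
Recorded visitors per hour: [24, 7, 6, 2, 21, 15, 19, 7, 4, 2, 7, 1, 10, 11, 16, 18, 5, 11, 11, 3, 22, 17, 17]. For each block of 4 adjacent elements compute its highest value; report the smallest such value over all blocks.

24 7 6 2 → max 24
7 6 2 21 → max 21
6 2 21 15 → max 21
2 21 15 19 → max 21
21 15 19 7 → max 21
15 19 7 4 → max 19
19 7 4 2 → max 19
7 4 2 7 → max 7
4 2 7 1 → max 7
2 7 1 10 → max 10
7 1 10 11 → max 11
1 10 11 16 → max 16
10 11 16 18 → max 18
11 16 18 5 → max 18
16 18 5 11 → max 18
18 5 11 11 → max 18
5 11 11 3 → max 11
11 11 3 22 → max 22
11 3 22 17 → max 22
3 22 17 17 → max 22
Smallest of these is 7.

7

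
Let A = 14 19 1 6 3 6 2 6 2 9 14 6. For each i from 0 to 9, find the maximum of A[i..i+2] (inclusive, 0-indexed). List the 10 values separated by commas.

14 19 1 → max 19
19 1 6 → max 19
1 6 3 → max 6
6 3 6 → max 6
3 6 2 → max 6
6 2 6 → max 6
2 6 2 → max 6
6 2 9 → max 9
2 9 14 → max 14
9 14 6 → max 14

19, 19, 6, 6, 6, 6, 6, 9, 14, 14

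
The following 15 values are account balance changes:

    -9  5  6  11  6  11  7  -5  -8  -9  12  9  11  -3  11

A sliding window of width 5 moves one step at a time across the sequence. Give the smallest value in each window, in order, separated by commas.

[-9, 5, 6, 11, 6] → min -9
[5, 6, 11, 6, 11] → min 5
[6, 11, 6, 11, 7] → min 6
[11, 6, 11, 7, -5] → min -5
[6, 11, 7, -5, -8] → min -8
[11, 7, -5, -8, -9] → min -9
[7, -5, -8, -9, 12] → min -9
[-5, -8, -9, 12, 9] → min -9
[-8, -9, 12, 9, 11] → min -9
[-9, 12, 9, 11, -3] → min -9
[12, 9, 11, -3, 11] → min -3

-9, 5, 6, -5, -8, -9, -9, -9, -9, -9, -3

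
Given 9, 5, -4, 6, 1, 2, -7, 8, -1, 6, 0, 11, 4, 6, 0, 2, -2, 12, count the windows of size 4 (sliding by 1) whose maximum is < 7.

5

[9, 5, -4, 6] → max 9
[5, -4, 6, 1] → max 6  < 7 ✓
[-4, 6, 1, 2] → max 6  < 7 ✓
[6, 1, 2, -7] → max 6  < 7 ✓
[1, 2, -7, 8] → max 8
[2, -7, 8, -1] → max 8
[-7, 8, -1, 6] → max 8
[8, -1, 6, 0] → max 8
[-1, 6, 0, 11] → max 11
[6, 0, 11, 4] → max 11
[0, 11, 4, 6] → max 11
[11, 4, 6, 0] → max 11
[4, 6, 0, 2] → max 6  < 7 ✓
[6, 0, 2, -2] → max 6  < 7 ✓
[0, 2, -2, 12] → max 12
5 windows satisfy the condition.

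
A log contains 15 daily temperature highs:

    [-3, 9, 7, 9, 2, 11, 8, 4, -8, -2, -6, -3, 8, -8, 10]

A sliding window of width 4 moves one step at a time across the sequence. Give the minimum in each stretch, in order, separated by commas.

-3, 2, 2, 2, 2, -8, -8, -8, -8, -6, -8, -8

Sliding a size-4 window across the 15 values:
(-3, 9, 7, 9) → min -3
(9, 7, 9, 2) → min 2
(7, 9, 2, 11) → min 2
(9, 2, 11, 8) → min 2
(2, 11, 8, 4) → min 2
(11, 8, 4, -8) → min -8
(8, 4, -8, -2) → min -8
(4, -8, -2, -6) → min -8
(-8, -2, -6, -3) → min -8
(-2, -6, -3, 8) → min -6
(-6, -3, 8, -8) → min -8
(-3, 8, -8, 10) → min -8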